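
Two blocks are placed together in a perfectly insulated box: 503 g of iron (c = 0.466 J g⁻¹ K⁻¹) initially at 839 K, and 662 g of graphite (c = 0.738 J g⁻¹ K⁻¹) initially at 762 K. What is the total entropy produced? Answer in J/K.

Energy balance: T_f = (m₁c₁T₁ + m₂c₂T₂)/(m₁c₁ + m₂c₂) = 786.97 K.
ΔS₁ = m₁c₁ ln(T_f/T₁) = 234.398 × ln(786.97/839) = -15.008 J/K.
ΔS₂ = m₂c₂ ln(T_f/T₂) = 488.556 × ln(786.97/762) = 15.75 J/K.
ΔS_total = -15.008 + 15.75 = 0.742 J/K.

ΔS_total = 0.742 J/K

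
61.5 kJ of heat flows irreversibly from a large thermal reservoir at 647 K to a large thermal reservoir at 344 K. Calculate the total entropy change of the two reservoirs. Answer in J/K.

ΔS_hot = −Q/T_H = −61500/647 = -95.054 J/K and ΔS_cold = +Q/T_C = 61500/344 = 178.78 J/K.
ΔS_total = -95.054 + 178.78 = 83.7 J/K, positive as the second law requires.

ΔS_total = 83.7 J/K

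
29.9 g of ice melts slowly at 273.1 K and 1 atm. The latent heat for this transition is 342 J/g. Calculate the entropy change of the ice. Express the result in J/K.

ΔS = 37.4 J/K

Heat absorbed by the substance: Q = mL = 29.9 × 342 = 10225.8 J.
At constant T, ΔS = Q_rev/T = 10225.8 / 273.1 = 37.4 J/K.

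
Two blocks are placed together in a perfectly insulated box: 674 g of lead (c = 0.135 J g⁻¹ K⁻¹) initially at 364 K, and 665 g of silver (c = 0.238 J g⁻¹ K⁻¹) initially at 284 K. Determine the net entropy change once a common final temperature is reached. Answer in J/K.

ΔS_total = 1.82 J/K

Energy balance: T_f = (m₁c₁T₁ + m₂c₂T₂)/(m₁c₁ + m₂c₂) = 313.2 K.
ΔS₁ = m₁c₁ ln(T_f/T₁) = 90.99 × ln(313.2/364) = -13.6759 J/K.
ΔS₂ = m₂c₂ ln(T_f/T₂) = 158.27 × ln(313.2/284) = 15.4912 J/K.
ΔS_total = -13.6759 + 15.4912 = 1.82 J/K.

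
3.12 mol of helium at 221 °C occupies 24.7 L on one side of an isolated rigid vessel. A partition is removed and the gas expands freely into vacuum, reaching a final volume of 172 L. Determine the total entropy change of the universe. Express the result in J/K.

For an ideal gas in free expansion Q = 0 and W = 0, so T is unchanged.
Entropy is a state function; using a reversible isothermal path, ΔS_gas = nR ln(V₂/V₁) = 3.12 × 8.314 × ln(172/24.7) = 50.3 J/K.
The insulated surroundings exchange no heat, so ΔS_surr = 0 and ΔS_universe = ΔS_gas.

ΔS_universe = 50.3 J/K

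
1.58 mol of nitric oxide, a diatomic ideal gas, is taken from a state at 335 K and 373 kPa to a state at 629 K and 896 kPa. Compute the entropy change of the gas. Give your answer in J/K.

ΔS = nC_p ln(T₂/T₁) − nR ln(P₂/P₁), with C_p = 7R/2 = 29.1 J mol⁻¹ K⁻¹ for a diatomic ideal gas.
ΔS = 1.58 × [29.1 × ln(629/335) − 8.314 × ln(896/373)] = 17.5 J/K.

ΔS = 17.5 J/K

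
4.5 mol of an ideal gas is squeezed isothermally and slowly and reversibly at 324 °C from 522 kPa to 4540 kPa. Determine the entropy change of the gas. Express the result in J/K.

For an isothermal ideal gas ΔS_gas = nR ln(P₁/P₂) = 4.5 × 8.314 × ln(522/4540) = -80.9 J/K.

ΔS_gas = -80.9 J/K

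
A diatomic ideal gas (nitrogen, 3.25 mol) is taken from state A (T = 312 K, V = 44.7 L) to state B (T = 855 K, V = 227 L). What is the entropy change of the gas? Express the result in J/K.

Entropy is a state function: ΔS = nC_V ln(T₂/T₁) + nR ln(V₂/V₁), with C_V = 5R/2 = 20.79 J mol⁻¹ K⁻¹ for a diatomic ideal gas.
ΔS = 3.25 × [20.79 × ln(855/312) + 8.314 × ln(227/44.7)] = 112 J/K.

ΔS = 112 J/K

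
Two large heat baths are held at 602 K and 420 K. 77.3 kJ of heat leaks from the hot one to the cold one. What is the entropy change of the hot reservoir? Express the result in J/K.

ΔS_hot = -128 J/K

The hot reservoir loses heat Q, so ΔS_hot = −Q/T_H = −77300/602 = -128 J/K.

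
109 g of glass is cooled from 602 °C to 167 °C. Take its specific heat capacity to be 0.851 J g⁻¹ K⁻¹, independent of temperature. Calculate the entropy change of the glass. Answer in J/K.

In kelvin: T₁ = 875.15 K, T₂ = 440.15 K. ΔS = ∫dQ_rev/T = m c ln(T₂/T₁) = 109 × 0.851 × ln(440.15/875.15) = -63.8 J/K.

ΔS = -63.8 J/K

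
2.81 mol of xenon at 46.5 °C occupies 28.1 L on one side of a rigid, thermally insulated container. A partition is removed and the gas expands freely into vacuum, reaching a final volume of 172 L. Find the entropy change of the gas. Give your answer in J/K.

ΔS_gas = 42.3 J/K

No heat is exchanged and no work is done, so the ideal-gas temperature stays constant.
Entropy is a state function; using a reversible isothermal path, ΔS_gas = nR ln(V₂/V₁) = 2.81 × 8.314 × ln(172/28.1) = 42.3 J/K.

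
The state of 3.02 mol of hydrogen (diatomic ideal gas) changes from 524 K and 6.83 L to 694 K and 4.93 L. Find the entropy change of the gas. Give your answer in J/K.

Entropy is a state function: ΔS = nC_V ln(T₂/T₁) + nR ln(V₂/V₁), with C_V = 5R/2 = 20.79 J mol⁻¹ K⁻¹ for a diatomic ideal gas.
ΔS = 3.02 × [20.79 × ln(694/524) + 8.314 × ln(4.93/6.83)] = 9.45 J/K.

ΔS = 9.45 J/K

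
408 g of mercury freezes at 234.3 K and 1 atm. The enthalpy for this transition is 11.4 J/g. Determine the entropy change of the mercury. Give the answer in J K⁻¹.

Heat released by the substance: Q = −mL = −408 × 11.4 = −4651.2 J.
At constant T, ΔS = Q_rev/T = −4651.2 / 234.3 = -19.9 J/K.

ΔS = -19.9 J/K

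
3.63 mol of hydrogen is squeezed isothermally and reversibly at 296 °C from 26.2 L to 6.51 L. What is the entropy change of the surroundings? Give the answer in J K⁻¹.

For an isothermal ideal gas ΔS_gas = nR ln(V₂/V₁) = 3.63 × 8.314 × ln(6.51/26.2) = -42 J/K.
The process is reversible, so ΔS_surr = −ΔS_gas = 42 J/K and ΔS_universe = 0.

ΔS_surr = 42 J/K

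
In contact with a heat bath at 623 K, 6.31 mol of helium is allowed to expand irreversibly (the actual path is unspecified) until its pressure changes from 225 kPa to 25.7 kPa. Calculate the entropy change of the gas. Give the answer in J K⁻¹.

Entropy is a state function, so ΔS_gas depends only on the end states.
For an isothermal ideal gas ΔS_gas = nR ln(P₁/P₂) = 6.31 × 8.314 × ln(225/25.7) = 114 J/K.

ΔS_gas = 114 J/K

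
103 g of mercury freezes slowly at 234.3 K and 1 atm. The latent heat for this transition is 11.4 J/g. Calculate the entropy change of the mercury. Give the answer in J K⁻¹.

Heat released by the substance: Q = −mL = −103 × 11.4 = −1174.2 J.
At constant T, ΔS = Q_rev/T = −1174.2 / 234.3 = -5.01 J/K.

ΔS = -5.01 J/K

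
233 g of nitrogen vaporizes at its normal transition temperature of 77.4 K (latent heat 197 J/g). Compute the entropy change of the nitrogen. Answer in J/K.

Heat absorbed by the substance: Q = mL = 233 × 197 = 45901 J.
At constant T, ΔS = Q_rev/T = 45901 / 77.4 = 593 J/K.

ΔS = 593 J/K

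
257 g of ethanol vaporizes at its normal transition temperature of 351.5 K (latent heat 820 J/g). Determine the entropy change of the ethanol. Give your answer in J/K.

Heat absorbed by the substance: Q = mL = 257 × 820 = 210740 J.
At constant T, ΔS = Q_rev/T = 210740 / 351.5 = 600 J/K.

ΔS = 600 J/K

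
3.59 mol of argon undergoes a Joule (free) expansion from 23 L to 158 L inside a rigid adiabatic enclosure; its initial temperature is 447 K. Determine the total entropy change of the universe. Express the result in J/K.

ΔS_universe = 57.5 J/K

No heat is exchanged and no work is done, so the ideal-gas temperature stays constant.
Entropy is a state function; using a reversible isothermal path, ΔS_gas = nR ln(V₂/V₁) = 3.59 × 8.314 × ln(158/23) = 57.5 J/K.
The insulated surroundings exchange no heat, so ΔS_surr = 0 and ΔS_universe = ΔS_gas.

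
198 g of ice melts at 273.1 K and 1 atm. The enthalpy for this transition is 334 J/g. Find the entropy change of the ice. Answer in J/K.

ΔS = 242 J/K

Heat absorbed by the substance: Q = mL = 198 × 334 = 66132 J.
At constant T, ΔS = Q_rev/T = 66132 / 273.1 = 242 J/K.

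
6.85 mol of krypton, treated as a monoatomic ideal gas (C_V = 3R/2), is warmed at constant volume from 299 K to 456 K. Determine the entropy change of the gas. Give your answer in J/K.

At constant volume, ΔS = nC_V ln(T₂/T₁) with C_V = 3R/2 = 12.47 J mol⁻¹ K⁻¹.
ΔS = 6.85 × 12.47 × ln(456/299) = 36.1 J/K.

ΔS = 36.1 J/K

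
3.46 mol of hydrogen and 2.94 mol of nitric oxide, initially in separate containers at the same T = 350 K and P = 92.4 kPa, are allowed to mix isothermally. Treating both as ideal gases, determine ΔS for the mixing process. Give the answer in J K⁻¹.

ΔS_mix = 36.7 J/K

Mole fractions: x_A = 3.46/6.4 = 0.541, x_B = 0.459.
ΔS_mix = −R(n_A ln x_A + n_B ln x_B) = −8.314 × (3.46 ln 0.541 + 2.94 ln 0.459) = 36.7 J/K.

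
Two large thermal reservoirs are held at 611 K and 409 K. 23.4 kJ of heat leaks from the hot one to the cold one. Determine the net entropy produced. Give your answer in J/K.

ΔS_hot = −Q/T_H = −23400/611 = -38.3 J/K and ΔS_cold = +Q/T_C = 23400/409 = 57.21 J/K.
ΔS_total = -38.3 + 57.21 = 18.9 J/K, positive as the second law requires.

ΔS_total = 18.9 J/K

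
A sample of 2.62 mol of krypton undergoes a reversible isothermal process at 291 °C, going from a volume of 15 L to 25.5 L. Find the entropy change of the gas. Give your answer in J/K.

ΔS_gas = 11.6 J/K

For an isothermal ideal gas ΔS_gas = nR ln(V₂/V₁) = 2.62 × 8.314 × ln(25.5/15) = 11.6 J/K.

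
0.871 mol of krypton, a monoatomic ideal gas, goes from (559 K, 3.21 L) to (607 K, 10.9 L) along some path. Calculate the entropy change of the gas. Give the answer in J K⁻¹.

Entropy is a state function: ΔS = nC_V ln(T₂/T₁) + nR ln(V₂/V₁), with C_V = 3R/2 = 12.47 J mol⁻¹ K⁻¹ for a monoatomic ideal gas.
ΔS = 0.871 × [12.47 × ln(607/559) + 8.314 × ln(10.9/3.21)] = 9.75 J/K.

ΔS = 9.75 J/K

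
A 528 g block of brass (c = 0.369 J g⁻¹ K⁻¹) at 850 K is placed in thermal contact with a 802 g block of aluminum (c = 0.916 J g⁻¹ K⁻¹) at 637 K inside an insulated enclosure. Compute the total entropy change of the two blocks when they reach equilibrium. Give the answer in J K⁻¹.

Energy balance: T_f = (m₁c₁T₁ + m₂c₂T₂)/(m₁c₁ + m₂c₂) = 681.65 K.
ΔS₁ = m₁c₁ ln(T_f/T₁) = 194.832 × ln(681.65/850) = -43.004 J/K.
ΔS₂ = m₂c₂ ln(T_f/T₂) = 734.632 × ln(681.65/637) = 49.767 J/K.
ΔS_total = -43.004 + 49.767 = 6.76 J/K.

ΔS_total = 6.76 J/K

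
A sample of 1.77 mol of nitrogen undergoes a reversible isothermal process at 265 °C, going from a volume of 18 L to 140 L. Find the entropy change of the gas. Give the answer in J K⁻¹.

ΔS_gas = 30.2 J/K

For an isothermal ideal gas ΔS_gas = nR ln(V₂/V₁) = 1.77 × 8.314 × ln(140/18) = 30.2 J/K.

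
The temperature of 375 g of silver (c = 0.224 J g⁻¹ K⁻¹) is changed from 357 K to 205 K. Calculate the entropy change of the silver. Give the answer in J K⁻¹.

ΔS = ∫dQ_rev/T = m c ln(T₂/T₁) = 375 × 0.224 × ln(205/357) = -46.6 J/K.

ΔS = -46.6 J/K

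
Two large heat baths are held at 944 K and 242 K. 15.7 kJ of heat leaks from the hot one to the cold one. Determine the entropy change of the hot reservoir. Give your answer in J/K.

ΔS_hot = -16.6 J/K

The hot reservoir loses heat Q, so ΔS_hot = −Q/T_H = −15700/944 = -16.6 J/K.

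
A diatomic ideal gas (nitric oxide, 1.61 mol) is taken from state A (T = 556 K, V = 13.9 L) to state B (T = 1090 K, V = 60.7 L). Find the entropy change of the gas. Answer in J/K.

Entropy is a state function: ΔS = nC_V ln(T₂/T₁) + nR ln(V₂/V₁), with C_V = 5R/2 = 20.79 J mol⁻¹ K⁻¹ for a diatomic ideal gas.
ΔS = 1.61 × [20.79 × ln(1090/556) + 8.314 × ln(60.7/13.9)] = 42.3 J/K.

ΔS = 42.3 J/K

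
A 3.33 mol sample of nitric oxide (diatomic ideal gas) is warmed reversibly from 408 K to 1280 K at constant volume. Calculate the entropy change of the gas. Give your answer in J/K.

ΔS = 79.1 J/K

At constant volume, ΔS = nC_V ln(T₂/T₁) with C_V = 5R/2 = 20.79 J mol⁻¹ K⁻¹.
ΔS = 3.33 × 20.79 × ln(1280/408) = 79.1 J/K.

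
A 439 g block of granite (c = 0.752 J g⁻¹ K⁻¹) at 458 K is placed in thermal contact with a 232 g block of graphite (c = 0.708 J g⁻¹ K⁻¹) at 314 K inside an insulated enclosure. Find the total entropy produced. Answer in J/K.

Energy balance: T_f = (m₁c₁T₁ + m₂c₂T₂)/(m₁c₁ + m₂c₂) = 410.16 K.
ΔS₁ = m₁c₁ ln(T_f/T₁) = 330.128 × ln(410.16/458) = -36.42 J/K.
ΔS₂ = m₂c₂ ln(T_f/T₂) = 164.256 × ln(410.16/314) = 43.88 J/K.
ΔS_total = -36.42 + 43.88 = 7.46 J/K.

ΔS_total = 7.46 J/K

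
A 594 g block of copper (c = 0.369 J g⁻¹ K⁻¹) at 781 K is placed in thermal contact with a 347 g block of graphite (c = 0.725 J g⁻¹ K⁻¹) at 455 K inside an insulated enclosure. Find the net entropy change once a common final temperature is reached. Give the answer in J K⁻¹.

ΔS_total = 17.1 J/K

Energy balance: T_f = (m₁c₁T₁ + m₂c₂T₂)/(m₁c₁ + m₂c₂) = 606.79 K.
ΔS₁ = m₁c₁ ln(T_f/T₁) = 219.186 × ln(606.79/781) = -55.32 J/K.
ΔS₂ = m₂c₂ ln(T_f/T₂) = 251.575 × ln(606.79/455) = 72.42 J/K.
ΔS_total = -55.32 + 72.42 = 17.1 J/K.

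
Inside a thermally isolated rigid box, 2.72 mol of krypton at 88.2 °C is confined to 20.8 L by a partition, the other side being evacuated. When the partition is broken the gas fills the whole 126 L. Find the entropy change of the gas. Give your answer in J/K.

No heat is exchanged and no work is done, so the ideal-gas temperature stays constant.
Entropy is a state function; using a reversible isothermal path, ΔS_gas = nR ln(V₂/V₁) = 2.72 × 8.314 × ln(126/20.8) = 40.7 J/K.

ΔS_gas = 40.7 J/K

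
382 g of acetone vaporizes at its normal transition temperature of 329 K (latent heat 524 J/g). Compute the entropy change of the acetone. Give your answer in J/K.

ΔS = 608 J/K

Heat absorbed by the substance: Q = mL = 382 × 524 = 200168 J.
At constant T, ΔS = Q_rev/T = 200168 / 329 = 608 J/K.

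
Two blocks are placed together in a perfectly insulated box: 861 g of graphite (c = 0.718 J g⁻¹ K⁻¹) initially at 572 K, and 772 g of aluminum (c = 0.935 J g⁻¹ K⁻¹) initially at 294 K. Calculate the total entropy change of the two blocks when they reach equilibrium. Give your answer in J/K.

Energy balance: T_f = (m₁c₁T₁ + m₂c₂T₂)/(m₁c₁ + m₂c₂) = 422.25 K.
ΔS₁ = m₁c₁ ln(T_f/T₁) = 618.198 × ln(422.25/572) = -187.6 J/K.
ΔS₂ = m₂c₂ ln(T_f/T₂) = 721.82 × ln(422.25/294) = 261.3 J/K.
ΔS_total = -187.6 + 261.3 = 73.7 J/K.

ΔS_total = 73.7 J/K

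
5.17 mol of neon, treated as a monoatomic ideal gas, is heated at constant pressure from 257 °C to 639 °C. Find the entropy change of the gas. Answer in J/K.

In kelvin: T₁ = 530.15 K, T₂ = 912.15 K. At constant pressure, ΔS = nC_p ln(T₂/T₁) with C_p = 5R/2 = 20.79 J mol⁻¹ K⁻¹.
ΔS = 5.17 × 20.79 × ln(912.15/530.15) = 58.3 J/K.

ΔS = 58.3 J/K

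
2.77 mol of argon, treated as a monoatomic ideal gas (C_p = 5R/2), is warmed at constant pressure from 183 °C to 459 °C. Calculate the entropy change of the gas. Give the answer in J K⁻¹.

In kelvin: T₁ = 456.15 K, T₂ = 732.15 K. At constant pressure, ΔS = nC_p ln(T₂/T₁) with C_p = 5R/2 = 20.79 J mol⁻¹ K⁻¹.
ΔS = 2.77 × 20.79 × ln(732.15/456.15) = 27.2 J/K.

ΔS = 27.2 J/K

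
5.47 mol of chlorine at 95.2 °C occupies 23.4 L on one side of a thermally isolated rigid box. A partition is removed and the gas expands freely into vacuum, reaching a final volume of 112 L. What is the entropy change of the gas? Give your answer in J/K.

For an ideal gas in free expansion Q = 0 and W = 0, so T is unchanged.
Entropy is a state function; using a reversible isothermal path, ΔS_gas = nR ln(V₂/V₁) = 5.47 × 8.314 × ln(112/23.4) = 71.2 J/K.

ΔS_gas = 71.2 J/K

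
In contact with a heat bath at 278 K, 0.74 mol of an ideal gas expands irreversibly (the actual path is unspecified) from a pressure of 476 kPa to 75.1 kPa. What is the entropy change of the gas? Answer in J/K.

ΔS_gas = 11.4 J/K

Entropy is a state function, so ΔS_gas depends only on the end states.
For an isothermal ideal gas ΔS_gas = nR ln(P₁/P₂) = 0.74 × 8.314 × ln(476/75.1) = 11.4 J/K.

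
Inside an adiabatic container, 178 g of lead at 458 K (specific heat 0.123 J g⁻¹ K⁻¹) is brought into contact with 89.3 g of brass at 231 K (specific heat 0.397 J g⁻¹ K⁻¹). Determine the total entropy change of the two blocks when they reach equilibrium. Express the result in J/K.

ΔS_total = 3.28 J/K

Energy balance: T_f = (m₁c₁T₁ + m₂c₂T₂)/(m₁c₁ + m₂c₂) = 317.67 K.
ΔS₁ = m₁c₁ ln(T_f/T₁) = 21.894 × ln(317.67/458) = -8.01 J/K.
ΔS₂ = m₂c₂ ln(T_f/T₂) = 35.4521 × ln(317.67/231) = 11.29 J/K.
ΔS_total = -8.01 + 11.29 = 3.28 J/K.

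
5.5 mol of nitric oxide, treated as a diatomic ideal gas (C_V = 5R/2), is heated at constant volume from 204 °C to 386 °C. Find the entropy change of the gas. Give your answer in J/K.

In kelvin: T₁ = 477.15 K, T₂ = 659.15 K. At constant volume, ΔS = nC_V ln(T₂/T₁) with C_V = 5R/2 = 20.79 J mol⁻¹ K⁻¹.
ΔS = 5.5 × 20.79 × ln(659.15/477.15) = 36.9 J/K.

ΔS = 36.9 J/K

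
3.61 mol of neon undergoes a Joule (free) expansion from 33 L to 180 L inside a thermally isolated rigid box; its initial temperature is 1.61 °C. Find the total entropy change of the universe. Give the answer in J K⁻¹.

ΔS_universe = 50.9 J/K

For an ideal gas in free expansion Q = 0 and W = 0, so T is unchanged.
Entropy is a state function; using a reversible isothermal path, ΔS_gas = nR ln(V₂/V₁) = 3.61 × 8.314 × ln(180/33) = 50.9 J/K.
The insulated surroundings exchange no heat, so ΔS_surr = 0 and ΔS_universe = ΔS_gas.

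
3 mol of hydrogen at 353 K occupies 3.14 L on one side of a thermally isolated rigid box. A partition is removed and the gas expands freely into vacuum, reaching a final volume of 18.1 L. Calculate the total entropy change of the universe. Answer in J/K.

For an ideal gas in free expansion Q = 0 and W = 0, so T is unchanged.
Entropy is a state function; using a reversible isothermal path, ΔS_gas = nR ln(V₂/V₁) = 3 × 8.314 × ln(18.1/3.14) = 43.7 J/K.
The insulated surroundings exchange no heat, so ΔS_surr = 0 and ΔS_universe = ΔS_gas.

ΔS_universe = 43.7 J/K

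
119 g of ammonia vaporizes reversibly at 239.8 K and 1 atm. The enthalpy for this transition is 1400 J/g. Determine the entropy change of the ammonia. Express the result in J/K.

ΔS = 695 J/K

Heat absorbed by the substance: Q = mL = 119 × 1400 = 166600 J.
At constant T, ΔS = Q_rev/T = 166600 / 239.8 = 695 J/K.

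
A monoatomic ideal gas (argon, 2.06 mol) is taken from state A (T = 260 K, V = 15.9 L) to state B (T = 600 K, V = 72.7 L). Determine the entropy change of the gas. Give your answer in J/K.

Entropy is a state function: ΔS = nC_V ln(T₂/T₁) + nR ln(V₂/V₁), with C_V = 3R/2 = 12.47 J mol⁻¹ K⁻¹ for a monoatomic ideal gas.
ΔS = 2.06 × [12.47 × ln(600/260) + 8.314 × ln(72.7/15.9)] = 47.5 J/K.

ΔS = 47.5 J/K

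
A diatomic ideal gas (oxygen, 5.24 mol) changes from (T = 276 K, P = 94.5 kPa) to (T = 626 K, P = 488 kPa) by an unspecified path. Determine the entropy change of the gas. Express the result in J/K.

ΔS = nC_p ln(T₂/T₁) − nR ln(P₂/P₁), with C_p = 7R/2 = 29.1 J mol⁻¹ K⁻¹ for a diatomic ideal gas.
ΔS = 5.24 × [29.1 × ln(626/276) − 8.314 × ln(488/94.5)] = 53.4 J/K.

ΔS = 53.4 J/K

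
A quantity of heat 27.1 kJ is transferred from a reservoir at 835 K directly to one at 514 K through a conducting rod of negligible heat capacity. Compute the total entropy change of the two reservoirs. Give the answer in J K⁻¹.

ΔS_hot = −Q/T_H = −27100/835 = -32.46 J/K and ΔS_cold = +Q/T_C = 27100/514 = 52.72 J/K.
ΔS_total = -32.46 + 52.72 = 20.3 J/K, positive as the second law requires.

ΔS_total = 20.3 J/K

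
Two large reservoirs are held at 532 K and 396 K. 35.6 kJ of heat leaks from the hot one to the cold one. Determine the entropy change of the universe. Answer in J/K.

ΔS_hot = −Q/T_H = −35600/532 = -66.92 J/K and ΔS_cold = +Q/T_C = 35600/396 = 89.9 J/K.
ΔS_total = -66.92 + 89.9 = 23 J/K, positive as the second law requires.

ΔS_total = 23 J/K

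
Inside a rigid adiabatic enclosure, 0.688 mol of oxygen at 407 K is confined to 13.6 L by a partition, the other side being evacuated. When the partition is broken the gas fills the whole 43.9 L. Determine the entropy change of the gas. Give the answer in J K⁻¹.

For an ideal gas in free expansion Q = 0 and W = 0, so T is unchanged.
Entropy is a state function; using a reversible isothermal path, ΔS_gas = nR ln(V₂/V₁) = 0.688 × 8.314 × ln(43.9/13.6) = 6.7 J/K.

ΔS_gas = 6.7 J/K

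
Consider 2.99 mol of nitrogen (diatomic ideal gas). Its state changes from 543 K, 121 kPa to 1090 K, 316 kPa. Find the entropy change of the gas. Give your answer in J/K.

ΔS = 36.8 J/K

ΔS = nC_p ln(T₂/T₁) − nR ln(P₂/P₁), with C_p = 7R/2 = 29.1 J mol⁻¹ K⁻¹ for a diatomic ideal gas.
ΔS = 2.99 × [29.1 × ln(1090/543) − 8.314 × ln(316/121)] = 36.8 J/K.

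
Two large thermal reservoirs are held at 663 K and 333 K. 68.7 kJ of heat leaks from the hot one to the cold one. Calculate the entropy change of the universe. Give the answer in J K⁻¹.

ΔS_total = 103 J/K

ΔS_hot = −Q/T_H = −68700/663 = -103.6 J/K and ΔS_cold = +Q/T_C = 68700/333 = 206.3 J/K.
ΔS_total = -103.6 + 206.3 = 103 J/K, positive as the second law requires.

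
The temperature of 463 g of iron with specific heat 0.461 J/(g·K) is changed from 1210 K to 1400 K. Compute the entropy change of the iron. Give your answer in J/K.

ΔS = ∫dQ_rev/T = m c ln(T₂/T₁) = 463 × 0.461 × ln(1400/1210) = 31.1 J/K.

ΔS = 31.1 J/K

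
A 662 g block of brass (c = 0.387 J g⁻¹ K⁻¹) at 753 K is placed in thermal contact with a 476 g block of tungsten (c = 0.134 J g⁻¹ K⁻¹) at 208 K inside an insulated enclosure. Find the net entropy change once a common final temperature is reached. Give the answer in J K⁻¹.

Energy balance: T_f = (m₁c₁T₁ + m₂c₂T₂)/(m₁c₁ + m₂c₂) = 644.36 K.
ΔS₁ = m₁c₁ ln(T_f/T₁) = 256.194 × ln(644.36/753) = -39.92 J/K.
ΔS₂ = m₂c₂ ln(T_f/T₂) = 63.784 × ln(644.36/208) = 72.12 J/K.
ΔS_total = -39.92 + 72.12 = 32.2 J/K.

ΔS_total = 32.2 J/K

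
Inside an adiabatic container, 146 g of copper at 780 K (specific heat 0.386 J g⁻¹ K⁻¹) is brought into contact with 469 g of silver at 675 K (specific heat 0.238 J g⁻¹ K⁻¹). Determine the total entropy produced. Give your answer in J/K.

ΔS_total = 0.397 J/K

Energy balance: T_f = (m₁c₁T₁ + m₂c₂T₂)/(m₁c₁ + m₂c₂) = 710.23 K.
ΔS₁ = m₁c₁ ln(T_f/T₁) = 56.356 × ln(710.23/780) = -5.281 J/K.
ΔS₂ = m₂c₂ ln(T_f/T₂) = 111.622 × ln(710.23/675) = 5.678 J/K.
ΔS_total = -5.281 + 5.678 = 0.397 J/K.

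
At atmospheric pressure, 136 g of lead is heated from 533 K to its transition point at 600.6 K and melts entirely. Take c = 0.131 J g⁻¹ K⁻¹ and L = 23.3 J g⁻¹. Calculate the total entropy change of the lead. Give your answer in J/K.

Warming step: ΔS₁ = m c ln(T_tr/T_i) = 136 × 0.131 × ln(600.6/533) = 2.127 J/K.
Phase change: ΔS₂ = +mL/T_tr = 136 × 23.3 / 600.6 = 5.276 J/K.
ΔS_total = (2.127) + (5.276) = 7.4 J/K.

ΔS = 7.4 J/K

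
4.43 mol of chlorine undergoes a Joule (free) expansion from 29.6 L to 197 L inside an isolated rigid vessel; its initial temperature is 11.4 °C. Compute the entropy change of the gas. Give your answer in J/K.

ΔS_gas = 69.8 J/K

For an ideal gas in free expansion Q = 0 and W = 0, so T is unchanged.
Entropy is a state function; using a reversible isothermal path, ΔS_gas = nR ln(V₂/V₁) = 4.43 × 8.314 × ln(197/29.6) = 69.8 J/K.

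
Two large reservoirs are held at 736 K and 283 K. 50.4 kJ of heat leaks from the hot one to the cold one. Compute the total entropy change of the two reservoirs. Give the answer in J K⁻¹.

ΔS_total = 110 J/K

ΔS_hot = −Q/T_H = −50400/736 = -68.48 J/K and ΔS_cold = +Q/T_C = 50400/283 = 178.1 J/K.
ΔS_total = -68.48 + 178.1 = 110 J/K, positive as the second law requires.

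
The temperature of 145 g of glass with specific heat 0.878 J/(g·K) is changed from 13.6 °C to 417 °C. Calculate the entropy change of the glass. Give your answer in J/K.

In kelvin: T₁ = 286.75 K, T₂ = 690.15 K. ΔS = ∫dQ_rev/T = m c ln(T₂/T₁) = 145 × 0.878 × ln(690.15/286.75) = 112 J/K.

ΔS = 112 J/K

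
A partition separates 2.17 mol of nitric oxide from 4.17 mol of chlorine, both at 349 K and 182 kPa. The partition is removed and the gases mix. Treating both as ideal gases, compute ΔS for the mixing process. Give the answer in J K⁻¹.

Mole fractions: x_A = 2.17/6.34 = 0.342, x_B = 0.658.
ΔS_mix = −R(n_A ln x_A + n_B ln x_B) = −8.314 × (2.17 ln 0.342 + 4.17 ln 0.658) = 33.9 J/K.

ΔS_mix = 33.9 J/K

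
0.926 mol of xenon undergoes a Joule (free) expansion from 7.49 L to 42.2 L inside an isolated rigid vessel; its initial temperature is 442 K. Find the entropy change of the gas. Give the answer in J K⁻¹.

For an ideal gas in free expansion Q = 0 and W = 0, so T is unchanged.
Entropy is a state function; using a reversible isothermal path, ΔS_gas = nR ln(V₂/V₁) = 0.926 × 8.314 × ln(42.2/7.49) = 13.3 J/K.

ΔS_gas = 13.3 J/K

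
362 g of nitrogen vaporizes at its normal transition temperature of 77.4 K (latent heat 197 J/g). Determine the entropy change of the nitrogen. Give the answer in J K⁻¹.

ΔS = 921 J/K

Heat absorbed by the substance: Q = mL = 362 × 197 = 71314 J.
At constant T, ΔS = Q_rev/T = 71314 / 77.4 = 921 J/K.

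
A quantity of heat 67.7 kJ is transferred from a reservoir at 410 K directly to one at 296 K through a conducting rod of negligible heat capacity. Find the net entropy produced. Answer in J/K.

ΔS_total = 63.6 J/K

ΔS_hot = −Q/T_H = −67700/410 = -165.1 J/K and ΔS_cold = +Q/T_C = 67700/296 = 228.7 J/K.
ΔS_total = -165.1 + 228.7 = 63.6 J/K, positive as the second law requires.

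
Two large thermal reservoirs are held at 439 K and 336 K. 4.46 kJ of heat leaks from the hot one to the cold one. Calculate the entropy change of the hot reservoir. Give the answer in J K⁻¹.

ΔS_hot = -10.2 J/K

The hot reservoir loses heat Q, so ΔS_hot = −Q/T_H = −4460/439 = -10.2 J/K.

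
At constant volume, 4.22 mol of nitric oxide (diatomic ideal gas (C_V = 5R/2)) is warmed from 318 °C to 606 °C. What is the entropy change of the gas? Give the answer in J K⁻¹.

ΔS = 34.8 J/K

In kelvin: T₁ = 591.15 K, T₂ = 879.15 K. At constant volume, ΔS = nC_V ln(T₂/T₁) with C_V = 5R/2 = 20.79 J mol⁻¹ K⁻¹.
ΔS = 4.22 × 20.79 × ln(879.15/591.15) = 34.8 J/K.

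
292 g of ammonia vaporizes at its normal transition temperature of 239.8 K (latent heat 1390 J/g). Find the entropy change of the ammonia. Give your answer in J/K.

Heat absorbed by the substance: Q = mL = 292 × 1390 = 405880 J.
At constant T, ΔS = Q_rev/T = 405880 / 239.8 = 1690 J/K.

ΔS = 1690 J/K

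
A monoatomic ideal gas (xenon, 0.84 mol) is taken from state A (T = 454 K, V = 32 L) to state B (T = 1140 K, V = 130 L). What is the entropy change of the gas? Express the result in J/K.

Entropy is a state function: ΔS = nC_V ln(T₂/T₁) + nR ln(V₂/V₁), with C_V = 3R/2 = 12.47 J mol⁻¹ K⁻¹ for a monoatomic ideal gas.
ΔS = 0.84 × [12.47 × ln(1140/454) + 8.314 × ln(130/32)] = 19.4 J/K.

ΔS = 19.4 J/K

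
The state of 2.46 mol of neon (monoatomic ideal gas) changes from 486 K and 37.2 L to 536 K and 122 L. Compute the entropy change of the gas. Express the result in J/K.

ΔS = 27.3 J/K

Entropy is a state function: ΔS = nC_V ln(T₂/T₁) + nR ln(V₂/V₁), with C_V = 3R/2 = 12.47 J mol⁻¹ K⁻¹ for a monoatomic ideal gas.
ΔS = 2.46 × [12.47 × ln(536/486) + 8.314 × ln(122/37.2)] = 27.3 J/K.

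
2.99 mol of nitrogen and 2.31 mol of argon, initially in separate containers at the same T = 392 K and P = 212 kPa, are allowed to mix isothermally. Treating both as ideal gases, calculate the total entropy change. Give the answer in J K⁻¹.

Mole fractions: x_A = 2.99/5.3 = 0.564, x_B = 0.436.
ΔS_mix = −R(n_A ln x_A + n_B ln x_B) = −8.314 × (2.99 ln 0.564 + 2.31 ln 0.436) = 30.2 J/K.

ΔS_mix = 30.2 J/K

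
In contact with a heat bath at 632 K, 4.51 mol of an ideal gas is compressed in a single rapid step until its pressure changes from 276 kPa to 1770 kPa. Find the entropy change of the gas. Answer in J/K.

ΔS_gas = -69.7 J/K

Entropy is a state function, so ΔS_gas depends only on the end states.
For an isothermal ideal gas ΔS_gas = nR ln(P₁/P₂) = 4.51 × 8.314 × ln(276/1770) = -69.7 J/K.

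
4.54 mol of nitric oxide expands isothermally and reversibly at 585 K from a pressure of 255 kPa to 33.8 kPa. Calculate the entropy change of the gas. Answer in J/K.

For an isothermal ideal gas ΔS_gas = nR ln(P₁/P₂) = 4.54 × 8.314 × ln(255/33.8) = 76.3 J/K.

ΔS_gas = 76.3 J/K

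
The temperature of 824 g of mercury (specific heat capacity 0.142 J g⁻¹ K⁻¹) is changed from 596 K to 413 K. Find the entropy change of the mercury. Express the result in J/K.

ΔS = ∫dQ_rev/T = m c ln(T₂/T₁) = 824 × 0.142 × ln(413/596) = -42.9 J/K.

ΔS = -42.9 J/K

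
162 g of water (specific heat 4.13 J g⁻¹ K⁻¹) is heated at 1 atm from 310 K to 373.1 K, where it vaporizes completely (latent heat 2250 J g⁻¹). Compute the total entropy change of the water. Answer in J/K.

Warming step: ΔS₁ = m c ln(T_tr/T_i) = 162 × 4.13 × ln(373.1/310) = 124 J/K.
Phase change: ΔS₂ = +mL/T_tr = 162 × 2250 / 373.1 = 976.9 J/K.
ΔS_total = (124) + (976.9) = 1100 J/K.

ΔS = 1100 J/K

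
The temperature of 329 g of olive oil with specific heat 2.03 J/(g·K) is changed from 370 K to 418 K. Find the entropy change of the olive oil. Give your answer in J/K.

ΔS = 81.5 J/K

ΔS = ∫dQ_rev/T = m c ln(T₂/T₁) = 329 × 2.03 × ln(418/370) = 81.5 J/K.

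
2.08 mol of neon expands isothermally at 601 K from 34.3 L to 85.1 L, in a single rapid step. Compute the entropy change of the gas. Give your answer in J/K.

ΔS_gas = 15.7 J/K

Entropy is a state function, so ΔS_gas depends only on the end states.
For an isothermal ideal gas ΔS_gas = nR ln(V₂/V₁) = 2.08 × 8.314 × ln(85.1/34.3) = 15.7 J/K.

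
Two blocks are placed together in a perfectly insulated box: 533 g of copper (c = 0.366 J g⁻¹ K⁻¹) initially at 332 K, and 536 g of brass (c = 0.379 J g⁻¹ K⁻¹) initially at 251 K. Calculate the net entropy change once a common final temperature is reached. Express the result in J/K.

ΔS_total = 3.89 J/K

Energy balance: T_f = (m₁c₁T₁ + m₂c₂T₂)/(m₁c₁ + m₂c₂) = 290.68 K.
ΔS₁ = m₁c₁ ln(T_f/T₁) = 195.078 × ln(290.68/332) = -25.93 J/K.
ΔS₂ = m₂c₂ ln(T_f/T₂) = 203.144 × ln(290.68/251) = 29.82 J/K.
ΔS_total = -25.93 + 29.82 = 3.89 J/K.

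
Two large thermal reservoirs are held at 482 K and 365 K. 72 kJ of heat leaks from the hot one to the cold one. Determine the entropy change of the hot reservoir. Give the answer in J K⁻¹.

ΔS_hot = -149 J/K

The hot reservoir loses heat Q, so ΔS_hot = −Q/T_H = −72000/482 = -149 J/K.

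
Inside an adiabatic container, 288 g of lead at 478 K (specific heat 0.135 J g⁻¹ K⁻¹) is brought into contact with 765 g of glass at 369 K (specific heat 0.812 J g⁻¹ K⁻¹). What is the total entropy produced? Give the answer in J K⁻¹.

ΔS_total = 1.32 J/K

Energy balance: T_f = (m₁c₁T₁ + m₂c₂T₂)/(m₁c₁ + m₂c₂) = 375.42 K.
ΔS₁ = m₁c₁ ln(T_f/T₁) = 38.88 × ln(375.42/478) = -9.392 J/K.
ΔS₂ = m₂c₂ ln(T_f/T₂) = 621.18 × ln(375.42/369) = 10.715 J/K.
ΔS_total = -9.392 + 10.715 = 1.32 J/K.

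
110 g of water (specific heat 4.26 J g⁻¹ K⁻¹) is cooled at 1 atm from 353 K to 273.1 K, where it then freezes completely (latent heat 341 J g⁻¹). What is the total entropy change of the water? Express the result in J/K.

Cooling step: ΔS₁ = m c ln(T_tr/T_i) = 110 × 4.26 × ln(273.1/353) = -120.3 J/K.
Phase change: ΔS₂ = −mL/T_tr = −110 × 341 / 273.1 = -137.3 J/K.
ΔS_total = (-120.3) + (-137.3) = -258 J/K.

ΔS = -258 J/K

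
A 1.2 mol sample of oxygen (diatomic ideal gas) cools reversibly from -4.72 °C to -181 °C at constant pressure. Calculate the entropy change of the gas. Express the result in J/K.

In kelvin: T₁ = 268.43 K, T₂ = 92.15 K. At constant pressure, ΔS = nC_p ln(T₂/T₁) with C_p = 7R/2 = 29.1 J mol⁻¹ K⁻¹.
ΔS = 1.2 × 29.1 × ln(92.15/268.43) = -37.3 J/K.

ΔS = -37.3 J/K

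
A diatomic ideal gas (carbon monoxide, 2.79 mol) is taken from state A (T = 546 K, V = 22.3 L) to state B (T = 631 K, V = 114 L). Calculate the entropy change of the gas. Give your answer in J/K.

Entropy is a state function: ΔS = nC_V ln(T₂/T₁) + nR ln(V₂/V₁), with C_V = 5R/2 = 20.79 J mol⁻¹ K⁻¹ for a diatomic ideal gas.
ΔS = 2.79 × [20.79 × ln(631/546) + 8.314 × ln(114/22.3)] = 46.2 J/K.

ΔS = 46.2 J/K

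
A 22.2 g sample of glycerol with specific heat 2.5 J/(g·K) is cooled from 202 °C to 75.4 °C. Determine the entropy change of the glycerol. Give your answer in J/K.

In kelvin: T₁ = 475.15 K, T₂ = 348.55 K. ΔS = ∫dQ_rev/T = m c ln(T₂/T₁) = 22.2 × 2.5 × ln(348.55/475.15) = -17.2 J/K.

ΔS = -17.2 J/K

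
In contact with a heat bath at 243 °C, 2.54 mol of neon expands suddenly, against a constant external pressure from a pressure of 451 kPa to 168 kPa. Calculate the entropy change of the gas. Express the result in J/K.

Entropy is a state function, so ΔS_gas depends only on the end states.
For an isothermal ideal gas ΔS_gas = nR ln(P₁/P₂) = 2.54 × 8.314 × ln(451/168) = 20.9 J/K.

ΔS_gas = 20.9 J/K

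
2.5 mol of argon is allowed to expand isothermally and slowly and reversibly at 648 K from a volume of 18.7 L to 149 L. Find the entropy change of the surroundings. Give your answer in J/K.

ΔS_surr = -43.1 J/K

For an isothermal ideal gas ΔS_gas = nR ln(V₂/V₁) = 2.5 × 8.314 × ln(149/18.7) = 43.1 J/K.
The process is reversible, so ΔS_surr = −ΔS_gas = -43.1 J/K and ΔS_universe = 0.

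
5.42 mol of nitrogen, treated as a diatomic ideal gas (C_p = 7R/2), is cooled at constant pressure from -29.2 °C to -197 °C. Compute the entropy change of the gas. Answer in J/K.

In kelvin: T₁ = 243.95 K, T₂ = 76.15 K. At constant pressure, ΔS = nC_p ln(T₂/T₁) with C_p = 7R/2 = 29.1 J mol⁻¹ K⁻¹.
ΔS = 5.42 × 29.1 × ln(76.15/243.95) = -184 J/K.

ΔS = -184 J/K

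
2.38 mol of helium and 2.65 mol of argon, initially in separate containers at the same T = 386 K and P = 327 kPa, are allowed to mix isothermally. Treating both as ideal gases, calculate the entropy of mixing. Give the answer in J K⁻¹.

Mole fractions: x_A = 2.38/5.03 = 0.473, x_B = 0.527.
ΔS_mix = −R(n_A ln x_A + n_B ln x_B) = −8.314 × (2.38 ln 0.473 + 2.65 ln 0.527) = 28.9 J/K.

ΔS_mix = 28.9 J/K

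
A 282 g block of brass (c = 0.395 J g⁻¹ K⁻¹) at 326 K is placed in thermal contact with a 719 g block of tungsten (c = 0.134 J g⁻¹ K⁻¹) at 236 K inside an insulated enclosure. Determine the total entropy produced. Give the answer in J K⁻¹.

Energy balance: T_f = (m₁c₁T₁ + m₂c₂T₂)/(m₁c₁ + m₂c₂) = 284.26 K.
ΔS₁ = m₁c₁ ln(T_f/T₁) = 111.39 × ln(284.26/326) = -15.262 J/K.
ΔS₂ = m₂c₂ ln(T_f/T₂) = 96.346 × ln(284.26/236) = 17.926 J/K.
ΔS_total = -15.262 + 17.926 = 2.66 J/K.

ΔS_total = 2.66 J/K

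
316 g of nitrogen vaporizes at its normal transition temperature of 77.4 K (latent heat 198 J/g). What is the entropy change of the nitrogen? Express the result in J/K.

ΔS = 808 J/K

Heat absorbed by the substance: Q = mL = 316 × 198 = 62568 J.
At constant T, ΔS = Q_rev/T = 62568 / 77.4 = 808 J/K.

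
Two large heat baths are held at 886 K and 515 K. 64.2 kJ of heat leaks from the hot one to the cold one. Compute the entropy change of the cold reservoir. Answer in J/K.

The cold reservoir gains heat Q, so ΔS_cold = +Q/T_C = 64200/515 = 125 J/K.

ΔS_cold = 125 J/K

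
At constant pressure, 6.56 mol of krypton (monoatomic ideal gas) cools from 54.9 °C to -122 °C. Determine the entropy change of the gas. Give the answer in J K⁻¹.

ΔS = -106 J/K

In kelvin: T₁ = 328.05 K, T₂ = 151.15 K. At constant pressure, ΔS = nC_p ln(T₂/T₁) with C_p = 5R/2 = 20.79 J mol⁻¹ K⁻¹.
ΔS = 6.56 × 20.79 × ln(151.15/328.05) = -106 J/K.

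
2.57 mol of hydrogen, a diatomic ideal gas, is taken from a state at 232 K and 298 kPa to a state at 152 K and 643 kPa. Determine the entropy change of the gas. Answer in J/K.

ΔS = -48.1 J/K

ΔS = nC_p ln(T₂/T₁) − nR ln(P₂/P₁), with C_p = 7R/2 = 29.1 J mol⁻¹ K⁻¹ for a diatomic ideal gas.
ΔS = 2.57 × [29.1 × ln(152/232) − 8.314 × ln(643/298)] = -48.1 J/K.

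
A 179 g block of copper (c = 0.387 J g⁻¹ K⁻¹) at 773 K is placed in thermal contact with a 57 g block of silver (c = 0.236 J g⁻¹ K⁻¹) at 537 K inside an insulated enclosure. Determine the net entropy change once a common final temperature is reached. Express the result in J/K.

Energy balance: T_f = (m₁c₁T₁ + m₂c₂T₂)/(m₁c₁ + m₂c₂) = 734.62 K.
ΔS₁ = m₁c₁ ln(T_f/T₁) = 69.273 × ln(734.62/773) = -3.527 J/K.
ΔS₂ = m₂c₂ ln(T_f/T₂) = 13.452 × ln(734.62/537) = 4.215 J/K.
ΔS_total = -3.527 + 4.215 = 0.688 J/K.

ΔS_total = 0.688 J/K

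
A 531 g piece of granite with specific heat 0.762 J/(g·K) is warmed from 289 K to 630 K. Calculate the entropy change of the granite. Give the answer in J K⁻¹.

ΔS = ∫dQ_rev/T = m c ln(T₂/T₁) = 531 × 0.762 × ln(630/289) = 315 J/K.

ΔS = 315 J/K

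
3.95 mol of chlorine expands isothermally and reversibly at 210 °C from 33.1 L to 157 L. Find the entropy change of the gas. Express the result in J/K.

ΔS_gas = 51.1 J/K

For an isothermal ideal gas ΔS_gas = nR ln(V₂/V₁) = 3.95 × 8.314 × ln(157/33.1) = 51.1 J/K.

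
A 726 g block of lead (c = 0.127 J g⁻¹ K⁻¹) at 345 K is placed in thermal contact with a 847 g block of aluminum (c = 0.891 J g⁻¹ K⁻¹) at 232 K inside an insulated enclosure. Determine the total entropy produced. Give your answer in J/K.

ΔS_total = 7.17 J/K

Energy balance: T_f = (m₁c₁T₁ + m₂c₂T₂)/(m₁c₁ + m₂c₂) = 244.3 K.
ΔS₁ = m₁c₁ ln(T_f/T₁) = 92.202 × ln(244.3/345) = -31.82 J/K.
ΔS₂ = m₂c₂ ln(T_f/T₂) = 754.677 × ln(244.3/232) = 38.99 J/K.
ΔS_total = -31.82 + 38.99 = 7.17 J/K.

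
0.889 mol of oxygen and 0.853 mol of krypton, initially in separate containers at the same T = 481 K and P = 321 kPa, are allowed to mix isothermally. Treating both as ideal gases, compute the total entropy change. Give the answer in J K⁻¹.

Mole fractions: x_A = 0.889/1.74 = 0.51, x_B = 0.49.
ΔS_mix = −R(n_A ln x_A + n_B ln x_B) = −8.314 × (0.889 ln 0.51 + 0.853 ln 0.49) = 10 J/K.

ΔS_mix = 10 J/K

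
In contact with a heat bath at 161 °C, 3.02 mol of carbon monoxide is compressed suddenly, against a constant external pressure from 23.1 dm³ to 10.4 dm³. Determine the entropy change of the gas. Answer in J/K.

ΔS_gas = -20 J/K

Entropy is a state function, so ΔS_gas depends only on the end states.
For an isothermal ideal gas ΔS_gas = nR ln(V₂/V₁) = 3.02 × 8.314 × ln(10.4/23.1) = -20 J/K.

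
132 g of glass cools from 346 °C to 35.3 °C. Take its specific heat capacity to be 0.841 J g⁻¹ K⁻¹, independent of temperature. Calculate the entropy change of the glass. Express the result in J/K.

In kelvin: T₁ = 619.15 K, T₂ = 308.45 K. ΔS = ∫dQ_rev/T = m c ln(T₂/T₁) = 132 × 0.841 × ln(308.45/619.15) = -77.4 J/K.

ΔS = -77.4 J/K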